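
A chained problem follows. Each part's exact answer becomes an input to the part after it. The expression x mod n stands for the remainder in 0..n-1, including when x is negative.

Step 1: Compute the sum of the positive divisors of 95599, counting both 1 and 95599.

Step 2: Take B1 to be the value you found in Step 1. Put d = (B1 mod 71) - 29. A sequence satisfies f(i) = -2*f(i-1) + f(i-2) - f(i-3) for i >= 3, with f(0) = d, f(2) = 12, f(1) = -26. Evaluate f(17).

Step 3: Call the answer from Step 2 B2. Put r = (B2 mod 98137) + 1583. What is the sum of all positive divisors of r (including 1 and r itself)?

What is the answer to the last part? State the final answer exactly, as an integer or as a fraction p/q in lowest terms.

42840

Step 1: 95599 = 7^2 * 1951; sigma = (1 + 7 + 49) * (1 + 1951) = 57 * 1952 = 111264; answer 111264
Step 2: B1 = 111264; d = -22; f(3) = -2*(12) + 1*(-26) - 1*(-22) = -28; iterating: f(3)=-28, f(4)=94, f(5)=-228, f(6)=578, f(7)=-1478, f(8)=3762, f(9)=-9580, f(10)=24400, f(11)=-62142, f(12)=158264, f(13)=-403070, f(14)=1026546, f(15)=-2614426, f(16)=6658468, f(17)=-16957908; answer -16957908
Step 3: B2 = -16957908; r = 21376; 21376 = 2^7 * 167; sigma = (1 + 2 + 4 + 8 + 16 + 32 + 64 + 128) * (1 + 167) = 255 * 168 = 42840; answer 42840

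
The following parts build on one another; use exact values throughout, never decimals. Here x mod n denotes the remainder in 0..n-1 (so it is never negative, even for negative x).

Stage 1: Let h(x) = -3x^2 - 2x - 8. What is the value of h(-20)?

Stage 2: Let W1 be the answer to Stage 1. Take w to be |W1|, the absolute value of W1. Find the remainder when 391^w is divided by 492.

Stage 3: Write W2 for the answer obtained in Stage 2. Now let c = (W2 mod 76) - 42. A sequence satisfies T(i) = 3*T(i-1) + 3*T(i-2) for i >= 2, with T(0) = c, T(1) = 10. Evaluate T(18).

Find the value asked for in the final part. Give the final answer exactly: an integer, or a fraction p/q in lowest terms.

Stage 1: -3*(-20)^2 - 2*(-20)^1 - 8 = (-1200) + (40) + (-8) = -1168; answer -1168
Stage 2: W1 = -1168; w = 1168; squarings mod 492: 391^1=391, 391^2=361, 391^4=433, 391^8=37, 391^16=385, 391^32=133, 391^64=469, 391^128=37, 391^256=385, 391^512=133, 391^1024=469; 391^1168 = 391^16 * 391^128 * 391^1024 = 37 (mod 492); answer 37
Stage 3: W2 = 37; c = -5; T(2) = 3*(10) + 3*(-5) = 15; iterating: T(2)=15, T(3)=75, T(4)=270, T(5)=1035, T(6)=3915, T(7)=14850, T(8)=56295, T(9)=213435, T(10)=809190, T(11)=3067875, T(12)=11631195, T(13)=44097210, T(14)=167185215, T(15)=633847275, T(16)=2403097470, T(17)=9110834235, T(18)=34541795115; answer 34541795115

34541795115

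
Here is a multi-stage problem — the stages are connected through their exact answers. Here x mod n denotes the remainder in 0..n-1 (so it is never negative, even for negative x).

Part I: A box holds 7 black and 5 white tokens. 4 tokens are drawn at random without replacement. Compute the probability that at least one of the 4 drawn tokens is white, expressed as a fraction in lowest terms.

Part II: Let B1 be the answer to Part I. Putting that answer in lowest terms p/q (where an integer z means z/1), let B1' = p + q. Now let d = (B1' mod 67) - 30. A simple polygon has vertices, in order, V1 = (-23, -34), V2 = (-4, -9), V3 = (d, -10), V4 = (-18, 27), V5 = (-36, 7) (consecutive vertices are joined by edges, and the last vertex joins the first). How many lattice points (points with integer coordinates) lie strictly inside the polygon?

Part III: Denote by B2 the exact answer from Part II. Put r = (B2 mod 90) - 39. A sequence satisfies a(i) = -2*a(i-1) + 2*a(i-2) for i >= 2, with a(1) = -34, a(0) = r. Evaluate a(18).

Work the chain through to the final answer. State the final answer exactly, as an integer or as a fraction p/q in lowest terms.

645020672

Part I: total draws C(12,4) = 495; complement C(7,4) = 35; favorable 495 - 35 = 460; P = 92/99; answer 92/99
Part II: B1 = 92/99; threaded value p + q = 191; d = 27; cross terms: (-23*-9 - -4*-34)=71, (-4*-10 - 27*-9)=283, (27*27 - -18*-10)=549, (-18*7 - -36*27)=846, (-36*-34 - -23*7)=1385; twice the area = |3134| = 3134; area = 1567; boundary points = 1 + 1 + 1 + 2 + 1 = 6; strictly interior points = area - boundary/2 + 1 = 1565; answer 1565
Part III: B2 = 1565; r = -4; a(2) = -2*(-34) + 2*(-4) = 60; iterating: a(2)=60, a(3)=-188, a(4)=496, a(5)=-1368, a(6)=3728, a(7)=-10192, a(8)=27840, a(9)=-76064, a(10)=207808, a(11)=-567744, a(12)=1551104, a(13)=-4237696, a(14)=11577600, a(15)=-31630592, a(16)=86416384, a(17)=-236093952, a(18)=645020672; answer 645020672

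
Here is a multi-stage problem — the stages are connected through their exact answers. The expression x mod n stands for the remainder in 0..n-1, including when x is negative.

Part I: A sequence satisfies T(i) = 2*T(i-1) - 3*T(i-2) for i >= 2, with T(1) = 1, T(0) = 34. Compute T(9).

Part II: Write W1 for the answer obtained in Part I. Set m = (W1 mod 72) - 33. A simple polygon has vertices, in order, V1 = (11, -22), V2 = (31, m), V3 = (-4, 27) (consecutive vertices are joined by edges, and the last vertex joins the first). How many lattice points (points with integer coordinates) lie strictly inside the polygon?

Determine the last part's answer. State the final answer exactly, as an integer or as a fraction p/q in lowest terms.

774

Part I: T(2) = 2*(1) - 3*(34) = -100; iterating: T(2)=-100, T(3)=-203, T(4)=-106, T(5)=397, T(6)=1112, T(7)=1033, T(8)=-1270, T(9)=-5639; answer -5639
Part II: W1 = -5639; m = 16; cross terms: (11*16 - 31*-22)=858, (31*27 - -4*16)=901, (-4*-22 - 11*27)=-209; twice the area = |1550| = 1550; area = 775; boundary points = 2 + 1 + 1 = 4; strictly interior points = area - boundary/2 + 1 = 774; answer 774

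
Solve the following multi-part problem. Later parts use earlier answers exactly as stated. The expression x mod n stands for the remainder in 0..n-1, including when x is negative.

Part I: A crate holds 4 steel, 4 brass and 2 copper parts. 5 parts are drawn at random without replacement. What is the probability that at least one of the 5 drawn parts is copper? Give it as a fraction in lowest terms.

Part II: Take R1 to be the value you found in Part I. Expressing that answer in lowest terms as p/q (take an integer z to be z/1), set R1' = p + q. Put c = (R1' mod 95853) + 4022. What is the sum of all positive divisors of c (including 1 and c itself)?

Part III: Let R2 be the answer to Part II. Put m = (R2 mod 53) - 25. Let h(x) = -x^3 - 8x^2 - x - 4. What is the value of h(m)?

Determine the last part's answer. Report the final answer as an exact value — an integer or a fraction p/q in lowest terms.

-746

Part I: total draws C(10,5) = 252; complement C(8,5) = 56; favorable 252 - 56 = 196; P = 7/9; answer 7/9
Part II: R1 = 7/9; threaded value p + q = 16; c = 4038; 4038 = 2 * 3 * 673; sigma = (1 + 2) * (1 + 3) * (1 + 673) = 3 * 4 * 674 = 8088; answer 8088
Part III: R2 = 8088; m = 7; -1*(7)^3 - 8*(7)^2 - 1*(7)^1 - 4 = (-343) + (-392) + (-7) + (-4) = -746; answer -746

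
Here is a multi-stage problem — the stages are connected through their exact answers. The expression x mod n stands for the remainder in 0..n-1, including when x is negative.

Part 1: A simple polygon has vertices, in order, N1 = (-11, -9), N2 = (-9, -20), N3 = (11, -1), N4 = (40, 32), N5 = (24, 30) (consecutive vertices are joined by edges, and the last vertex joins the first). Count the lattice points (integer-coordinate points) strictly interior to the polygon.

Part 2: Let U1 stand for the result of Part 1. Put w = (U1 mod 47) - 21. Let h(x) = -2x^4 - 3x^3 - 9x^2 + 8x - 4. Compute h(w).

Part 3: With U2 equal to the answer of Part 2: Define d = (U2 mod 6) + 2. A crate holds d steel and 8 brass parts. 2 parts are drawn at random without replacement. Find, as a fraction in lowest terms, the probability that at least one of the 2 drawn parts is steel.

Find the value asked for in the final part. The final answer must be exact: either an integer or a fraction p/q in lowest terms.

Part 1: cross terms: (-11*-20 - -9*-9)=139, (-9*-1 - 11*-20)=229, (11*32 - 40*-1)=392, (40*30 - 24*32)=432, (24*-9 - -11*30)=114; twice the area = |1306| = 1306; area = 653; boundary points = 1 + 1 + 1 + 2 + 1 = 6; strictly interior points = area - boundary/2 + 1 = 651; answer 651
Part 2: U1 = 651; w = 19; -2*(19)^4 - 3*(19)^3 - 9*(19)^2 + 8*(19)^1 - 4 = (-260642) + (-20577) + (-3249) + (152) + (-4) = -284320; answer -284320
Part 3: U2 = -284320; d = 4; total draws C(12,2) = 66; complement C(8,2) = 28; favorable 66 - 28 = 38; P = 19/33; answer 19/33

19/33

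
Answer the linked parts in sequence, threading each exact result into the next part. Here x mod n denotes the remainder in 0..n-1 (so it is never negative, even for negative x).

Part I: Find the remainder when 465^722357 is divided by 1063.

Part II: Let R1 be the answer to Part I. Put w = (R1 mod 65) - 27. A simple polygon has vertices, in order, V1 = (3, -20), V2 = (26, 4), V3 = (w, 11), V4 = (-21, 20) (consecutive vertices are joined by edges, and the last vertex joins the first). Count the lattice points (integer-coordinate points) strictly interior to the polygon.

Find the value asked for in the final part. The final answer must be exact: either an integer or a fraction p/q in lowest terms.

600

Part I: squarings mod 1063: 465^1=465, 465^2=436, 465^4=882, 465^8=871, 465^16=722, 465^32=414, 465^64=253, 465^128=229, 465^256=354, 465^512=945, 465^1024=105, 465^2048=395, 465^4096=827, 465^8192=420, 465^16384=1005, 465^32768=175, 465^65536=861, 465^131072=410, 465^262144=146, 465^524288=56; 465^722357 = 465^1 * 465^4 * 465^16 * 465^32 * 465^128 * 465^256 * 465^1024 * 465^65536 * 465^131072 * 465^524288 = 405 (mod 1063); answer 405
Part II: R1 = 405; w = -12; cross terms: (3*4 - 26*-20)=532, (26*11 - -12*4)=334, (-12*20 - -21*11)=-9, (-21*-20 - 3*20)=360; twice the area = |1217| = 1217; area = 1217/2; boundary points = 1 + 1 + 9 + 8 = 19; strictly interior points = area - boundary/2 + 1 = 600; answer 600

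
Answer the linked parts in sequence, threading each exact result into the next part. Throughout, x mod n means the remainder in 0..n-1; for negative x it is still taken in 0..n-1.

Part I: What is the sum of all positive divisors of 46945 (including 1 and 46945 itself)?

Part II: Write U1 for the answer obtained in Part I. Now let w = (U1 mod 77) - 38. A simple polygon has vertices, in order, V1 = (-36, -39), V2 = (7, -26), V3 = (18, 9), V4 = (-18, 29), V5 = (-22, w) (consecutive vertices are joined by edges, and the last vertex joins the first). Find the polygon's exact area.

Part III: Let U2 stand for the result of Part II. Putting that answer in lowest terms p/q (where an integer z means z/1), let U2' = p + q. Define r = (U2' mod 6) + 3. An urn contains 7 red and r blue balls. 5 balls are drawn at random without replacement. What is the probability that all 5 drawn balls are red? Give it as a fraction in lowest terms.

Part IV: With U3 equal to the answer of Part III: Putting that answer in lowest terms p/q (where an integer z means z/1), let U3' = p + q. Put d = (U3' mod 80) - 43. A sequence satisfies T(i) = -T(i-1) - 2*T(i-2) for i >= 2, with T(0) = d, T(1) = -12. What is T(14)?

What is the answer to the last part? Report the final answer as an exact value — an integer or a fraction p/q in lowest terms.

Part I: 46945 = 5 * 41 * 229; sigma = (1 + 5) * (1 + 41) * (1 + 229) = 6 * 42 * 230 = 57960; answer 57960
Part II: U1 = 57960; w = 18; cross terms: (-36*-26 - 7*-39)=1209, (7*9 - 18*-26)=531, (18*29 - -18*9)=684, (-18*18 - -22*29)=314, (-22*-39 - -36*18)=1506; twice the area = |4244| = 4244; area = 2122; answer 2122
Part III: U2 = 2122; threaded value p + q = 2123; r = 8; total draws C(15,5) = 3003; favorable C(7,5) = 21; P = 1/143; answer 1/143
Part IV: U3 = 1/143; threaded value p + q = 144; d = 21; T(2) = -1*(-12) - 2*(21) = -30; iterating: T(2)=-30, T(3)=54, T(4)=6, T(5)=-114, T(6)=102, T(7)=126, T(8)=-330, T(9)=78, T(10)=582, T(11)=-738, T(12)=-426, T(13)=1902, T(14)=-1050; answer -1050

-1050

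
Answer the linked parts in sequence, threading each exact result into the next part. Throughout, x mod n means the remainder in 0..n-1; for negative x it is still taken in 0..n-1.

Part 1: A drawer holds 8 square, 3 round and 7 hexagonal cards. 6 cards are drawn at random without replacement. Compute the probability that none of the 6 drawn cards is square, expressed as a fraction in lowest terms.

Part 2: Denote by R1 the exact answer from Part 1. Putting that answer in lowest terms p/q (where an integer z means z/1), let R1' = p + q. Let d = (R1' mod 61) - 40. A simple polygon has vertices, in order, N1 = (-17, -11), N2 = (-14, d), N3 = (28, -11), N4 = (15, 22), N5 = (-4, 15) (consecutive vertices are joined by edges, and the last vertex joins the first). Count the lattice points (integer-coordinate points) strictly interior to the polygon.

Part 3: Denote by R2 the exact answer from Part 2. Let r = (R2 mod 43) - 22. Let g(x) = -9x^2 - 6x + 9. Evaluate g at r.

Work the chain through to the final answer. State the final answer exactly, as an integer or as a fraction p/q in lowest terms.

Part 1: total draws C(18,6) = 18564; favorable C(10,6) = 210; P = 5/442; answer 5/442
Part 2: R1 = 5/442; threaded value p + q = 447; d = -20; cross terms: (-17*-20 - -14*-11)=186, (-14*-11 - 28*-20)=714, (28*22 - 15*-11)=781, (15*15 - -4*22)=313, (-4*-11 - -17*15)=299; twice the area = |2293| = 2293; area = 2293/2; boundary points = 3 + 3 + 1 + 1 + 13 = 21; strictly interior points = area - boundary/2 + 1 = 1137; answer 1137
Part 3: R2 = 1137; r = -3; -9*(-3)^2 - 6*(-3)^1 + 9 = (-81) + (18) + (9) = -54; answer -54

-54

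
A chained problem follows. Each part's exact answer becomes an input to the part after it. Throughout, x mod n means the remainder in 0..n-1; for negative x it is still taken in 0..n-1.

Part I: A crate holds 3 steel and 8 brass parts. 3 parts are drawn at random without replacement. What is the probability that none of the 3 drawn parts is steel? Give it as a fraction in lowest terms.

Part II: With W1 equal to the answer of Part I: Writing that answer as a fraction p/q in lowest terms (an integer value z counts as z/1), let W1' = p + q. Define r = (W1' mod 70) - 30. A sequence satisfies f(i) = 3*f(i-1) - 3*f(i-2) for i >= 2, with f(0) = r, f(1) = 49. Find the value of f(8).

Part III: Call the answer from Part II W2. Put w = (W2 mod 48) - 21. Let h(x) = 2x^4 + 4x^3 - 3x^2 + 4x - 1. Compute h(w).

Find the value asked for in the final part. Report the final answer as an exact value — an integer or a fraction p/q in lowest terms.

9926

Part I: total draws C(11,3) = 165; favorable C(8,3) = 56; P = 56/165; answer 56/165
Part II: W1 = 56/165; threaded value p + q = 221; r = -19; f(2) = 3*(49) - 3*(-19) = 204; iterating: f(2)=204, f(3)=465, f(4)=783, f(5)=954, f(6)=513, f(7)=-1323, f(8)=-5508; answer -5508
Part III: W2 = -5508; w = -9; 2*(-9)^4 + 4*(-9)^3 - 3*(-9)^2 + 4*(-9)^1 - 1 = (13122) + (-2916) + (-243) + (-36) + (-1) = 9926; answer 9926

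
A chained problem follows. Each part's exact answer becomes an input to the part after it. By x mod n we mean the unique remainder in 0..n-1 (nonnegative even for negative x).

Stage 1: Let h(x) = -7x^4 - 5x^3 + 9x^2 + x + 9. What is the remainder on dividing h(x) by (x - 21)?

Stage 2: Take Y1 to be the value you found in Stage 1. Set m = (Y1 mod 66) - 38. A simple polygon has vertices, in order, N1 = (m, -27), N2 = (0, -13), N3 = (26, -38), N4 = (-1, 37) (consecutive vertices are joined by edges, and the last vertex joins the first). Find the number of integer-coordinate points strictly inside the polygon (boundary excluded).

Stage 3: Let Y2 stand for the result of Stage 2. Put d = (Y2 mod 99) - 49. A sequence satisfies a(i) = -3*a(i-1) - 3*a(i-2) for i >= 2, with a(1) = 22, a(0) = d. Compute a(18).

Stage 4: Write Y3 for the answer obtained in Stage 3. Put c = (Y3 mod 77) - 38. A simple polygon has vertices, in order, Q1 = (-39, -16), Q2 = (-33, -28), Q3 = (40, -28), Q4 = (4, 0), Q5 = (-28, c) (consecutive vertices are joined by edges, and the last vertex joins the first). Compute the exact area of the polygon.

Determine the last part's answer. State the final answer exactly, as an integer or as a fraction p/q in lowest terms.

1541

Stage 1: remainder = value at the root: -7*(21)^4 - 5*(21)^3 + 9*(21)^2 + 1*(21)^1 + 9 = (-1361367) + (-46305) + (3969) + (21) + (9) = -1403673; answer -1403673
Stage 2: Y1 = -1403673; m = -23; cross terms: (-23*-13 - 0*-27)=299, (0*-38 - 26*-13)=338, (26*37 - -1*-38)=924, (-1*-27 - -23*37)=878; twice the area = |2439| = 2439; area = 2439/2; boundary points = 1 + 1 + 3 + 2 = 7; strictly interior points = area - boundary/2 + 1 = 1217; answer 1217
Stage 3: Y2 = 1217; d = -20; a(2) = -3*(22) - 3*(-20) = -6; iterating: a(2)=-6, a(3)=-48, a(4)=162, a(5)=-342, a(6)=540, a(7)=-594, a(8)=162, a(9)=1296, a(10)=-4374, a(11)=9234, a(12)=-14580, a(13)=16038, a(14)=-4374, a(15)=-34992, a(16)=118098, a(17)=-249318, a(18)=393660; answer 393660
Stage 4: Y3 = 393660; c = -2; cross terms: (-39*-28 - -33*-16)=564, (-33*-28 - 40*-28)=2044, (40*0 - 4*-28)=112, (4*-2 - -28*0)=-8, (-28*-16 - -39*-2)=370; twice the area = |3082| = 3082; area = 1541; answer 1541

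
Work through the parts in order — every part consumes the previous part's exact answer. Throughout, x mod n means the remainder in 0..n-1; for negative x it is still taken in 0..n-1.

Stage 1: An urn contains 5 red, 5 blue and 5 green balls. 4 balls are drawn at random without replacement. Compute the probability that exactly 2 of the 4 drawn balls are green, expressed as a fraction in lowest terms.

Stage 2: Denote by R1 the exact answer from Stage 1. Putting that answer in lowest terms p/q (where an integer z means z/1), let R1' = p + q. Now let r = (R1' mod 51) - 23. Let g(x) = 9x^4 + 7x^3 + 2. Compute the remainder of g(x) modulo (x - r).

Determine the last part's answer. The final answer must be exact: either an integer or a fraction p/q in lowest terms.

Stage 1: total draws C(15,4) = 1365; favorable C(5,2)*C(10,2) = 450; P = 30/91; answer 30/91
Stage 2: R1 = 30/91; threaded value p + q = 121; r = -4; remainder = value at the root: 9*(-4)^4 + 7*(-4)^3 + 2 = (2304) + (-448) + (2) = 1858; answer 1858

1858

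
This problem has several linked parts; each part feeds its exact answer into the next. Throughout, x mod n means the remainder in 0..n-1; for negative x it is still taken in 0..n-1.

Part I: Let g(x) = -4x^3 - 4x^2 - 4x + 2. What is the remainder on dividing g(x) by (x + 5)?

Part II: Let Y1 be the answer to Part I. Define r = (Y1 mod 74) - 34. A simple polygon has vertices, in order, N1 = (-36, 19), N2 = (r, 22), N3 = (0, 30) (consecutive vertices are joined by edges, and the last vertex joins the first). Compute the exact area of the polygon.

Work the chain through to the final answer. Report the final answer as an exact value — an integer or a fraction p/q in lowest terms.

Part I: remainder = value at the root: -4*(-5)^3 - 4*(-5)^2 - 4*(-5)^1 + 2 = (500) + (-100) + (20) + (2) = 422; answer 422
Part II: Y1 = 422; r = 18; cross terms: (-36*22 - 18*19)=-1134, (18*30 - 0*22)=540, (0*19 - -36*30)=1080; twice the area = |486| = 486; area = 243; answer 243

243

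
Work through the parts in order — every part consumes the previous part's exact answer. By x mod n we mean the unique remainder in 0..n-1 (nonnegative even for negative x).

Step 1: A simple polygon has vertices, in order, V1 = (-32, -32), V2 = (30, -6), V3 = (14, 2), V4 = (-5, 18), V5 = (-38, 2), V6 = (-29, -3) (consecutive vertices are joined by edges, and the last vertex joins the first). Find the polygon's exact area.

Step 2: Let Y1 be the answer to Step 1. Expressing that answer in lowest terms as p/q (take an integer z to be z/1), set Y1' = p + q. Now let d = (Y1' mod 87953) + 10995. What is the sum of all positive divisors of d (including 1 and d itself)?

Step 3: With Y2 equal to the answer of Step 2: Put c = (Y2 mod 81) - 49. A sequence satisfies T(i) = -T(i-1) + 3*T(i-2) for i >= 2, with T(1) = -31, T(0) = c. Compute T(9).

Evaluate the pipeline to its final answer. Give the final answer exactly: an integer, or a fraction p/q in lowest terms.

Step 1: cross terms: (-32*-6 - 30*-32)=1152, (30*2 - 14*-6)=144, (14*18 - -5*2)=262, (-5*2 - -38*18)=674, (-38*-3 - -29*2)=172, (-29*-32 - -32*-3)=832; twice the area = |3236| = 3236; area = 1618; answer 1618
Step 2: Y1 = 1618; threaded value p + q = 1619; d = 12614; 12614 = 2 * 7 * 17 * 53; sigma = (1 + 2) * (1 + 7) * (1 + 17) * (1 + 53) = 3 * 8 * 18 * 54 = 23328; answer 23328
Step 3: Y2 = 23328; c = -49; T(2) = -1*(-31) + 3*(-49) = -116; iterating: T(2)=-116, T(3)=23, T(4)=-371, T(5)=440, T(6)=-1553, T(7)=2873, T(8)=-7532, T(9)=16151; answer 16151

16151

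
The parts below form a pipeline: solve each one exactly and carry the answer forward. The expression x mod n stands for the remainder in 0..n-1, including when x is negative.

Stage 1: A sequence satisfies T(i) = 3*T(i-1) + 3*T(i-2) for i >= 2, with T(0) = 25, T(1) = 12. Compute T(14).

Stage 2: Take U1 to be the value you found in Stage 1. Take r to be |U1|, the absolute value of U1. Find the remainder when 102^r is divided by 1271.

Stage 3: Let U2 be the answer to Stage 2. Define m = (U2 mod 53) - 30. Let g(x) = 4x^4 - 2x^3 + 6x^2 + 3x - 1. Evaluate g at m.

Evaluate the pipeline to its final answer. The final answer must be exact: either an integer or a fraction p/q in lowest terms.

Stage 1: T(2) = 3*(12) + 3*(25) = 111; iterating: T(2)=111, T(3)=369, T(4)=1440, T(5)=5427, T(6)=20601, T(7)=78084, T(8)=296055, T(9)=1122417, T(10)=4255416, T(11)=16133499, T(12)=61166745, T(13)=231900732, T(14)=879202431; answer 879202431
Stage 2: U1 = 879202431; r = 879202431; squarings mod 1271: 102^1=102, 102^2=236, 102^4=1043, 102^8=1144, 102^16=877, 102^32=174, 102^64=1043, 102^128=1144, 102^256=877, 102^512=174, 102^1024=1043, 102^2048=1144, 102^4096=877, 102^8192=174, 102^16384=1043, 102^32768=1144, 102^65536=877, 102^131072=174, 102^262144=1043, 102^524288=1144, 102^1048576=877, 102^2097152=174, 102^4194304=1043, 102^8388608=1144, 102^16777216=877, 102^33554432=174, 102^67108864=1043, 102^134217728=1144, 102^268435456=877, 102^536870912=174; 102^879202431 = 102^1 * 102^2 * 102^4 * 102^8 * 102^16 * 102^32 * 102^64 * 102^4096 * 102^32768 * 102^65536 * 102^131072 * 102^262144 * 102^2097152 * 102^4194304 * 102^67108864 * 102^268435456 * 102^536870912 = 349 (mod 1271); answer 349
Stage 3: U2 = 349; m = 1; 4*(1)^4 - 2*(1)^3 + 6*(1)^2 + 3*(1)^1 - 1 = (4) + (-2) + (6) + (3) + (-1) = 10; answer 10

10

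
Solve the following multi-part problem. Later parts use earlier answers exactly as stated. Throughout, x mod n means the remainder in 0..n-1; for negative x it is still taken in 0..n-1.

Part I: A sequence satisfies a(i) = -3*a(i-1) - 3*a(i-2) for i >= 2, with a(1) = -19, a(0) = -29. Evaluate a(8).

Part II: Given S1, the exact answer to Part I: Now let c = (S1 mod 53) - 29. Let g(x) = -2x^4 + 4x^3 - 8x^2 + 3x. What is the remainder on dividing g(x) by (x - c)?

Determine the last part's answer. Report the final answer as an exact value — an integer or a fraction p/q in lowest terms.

-935

Part I: a(2) = -3*(-19) - 3*(-29) = 144; iterating: a(2)=144, a(3)=-375, a(4)=693, a(5)=-954, a(6)=783, a(7)=513, a(8)=-3888; answer -3888
Part II: S1 = -3888; c = 5; remainder = value at the root: -2*(5)^4 + 4*(5)^3 - 8*(5)^2 + 3*(5)^1 = (-1250) + (500) + (-200) + (15) = -935; answer -935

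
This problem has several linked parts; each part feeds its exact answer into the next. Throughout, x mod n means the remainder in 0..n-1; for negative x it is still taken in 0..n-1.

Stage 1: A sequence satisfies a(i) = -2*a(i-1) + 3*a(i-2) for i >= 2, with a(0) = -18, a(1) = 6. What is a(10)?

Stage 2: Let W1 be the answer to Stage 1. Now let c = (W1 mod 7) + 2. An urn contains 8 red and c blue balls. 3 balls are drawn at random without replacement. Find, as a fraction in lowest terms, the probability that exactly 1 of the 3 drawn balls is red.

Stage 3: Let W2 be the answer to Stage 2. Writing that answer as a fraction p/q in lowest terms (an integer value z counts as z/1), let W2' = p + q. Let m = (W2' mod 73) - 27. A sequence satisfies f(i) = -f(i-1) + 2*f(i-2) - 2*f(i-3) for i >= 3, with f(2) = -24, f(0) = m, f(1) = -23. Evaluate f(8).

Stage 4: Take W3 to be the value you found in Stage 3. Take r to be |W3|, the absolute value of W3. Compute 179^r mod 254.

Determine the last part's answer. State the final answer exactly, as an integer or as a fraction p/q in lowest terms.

Stage 1: a(2) = -2*(6) + 3*(-18) = -66; iterating: a(2)=-66, a(3)=150, a(4)=-498, a(5)=1446, a(6)=-4386, a(7)=13110, a(8)=-39378, a(9)=118086, a(10)=-354306; answer -354306
Stage 2: W1 = -354306; c = 8; total draws C(16,3) = 560; favorable C(8,1)*C(8,2) = 224; P = 2/5; answer 2/5
Stage 3: W2 = 2/5; threaded value p + q = 7; m = -20; f(3) = -1*(-24) + 2*(-23) - 2*(-20) = 18; iterating: f(3)=18, f(4)=-20, f(5)=104, f(6)=-180, f(7)=428, f(8)=-996; answer -996
Stage 4: W3 = -996; r = 996; squarings mod 254: 179^1=179, 179^2=37, 179^4=99, 179^8=149, 179^16=103, 179^32=195, 179^64=179, 179^128=37, 179^256=99, 179^512=149; 179^996 = 179^4 * 179^32 * 179^64 * 179^128 * 179^256 * 179^512 = 107 (mod 254); answer 107

107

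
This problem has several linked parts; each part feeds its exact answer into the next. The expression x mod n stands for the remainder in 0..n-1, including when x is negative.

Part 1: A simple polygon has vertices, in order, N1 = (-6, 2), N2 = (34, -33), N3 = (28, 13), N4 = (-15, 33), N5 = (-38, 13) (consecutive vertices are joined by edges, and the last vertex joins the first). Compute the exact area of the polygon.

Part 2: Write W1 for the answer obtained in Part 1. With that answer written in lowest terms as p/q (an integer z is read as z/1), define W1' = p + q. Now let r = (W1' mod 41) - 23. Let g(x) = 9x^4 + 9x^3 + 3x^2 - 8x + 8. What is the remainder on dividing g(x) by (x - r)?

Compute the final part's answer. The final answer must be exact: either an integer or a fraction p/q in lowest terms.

Part 1: cross terms: (-6*-33 - 34*2)=130, (34*13 - 28*-33)=1366, (28*33 - -15*13)=1119, (-15*13 - -38*33)=1059, (-38*2 - -6*13)=2; twice the area = |3676| = 3676; area = 1838; answer 1838
Part 2: W1 = 1838; threaded value p + q = 1839; r = 12; remainder = value at the root: 9*(12)^4 + 9*(12)^3 + 3*(12)^2 - 8*(12)^1 + 8 = (186624) + (15552) + (432) + (-96) + (8) = 202520; answer 202520

202520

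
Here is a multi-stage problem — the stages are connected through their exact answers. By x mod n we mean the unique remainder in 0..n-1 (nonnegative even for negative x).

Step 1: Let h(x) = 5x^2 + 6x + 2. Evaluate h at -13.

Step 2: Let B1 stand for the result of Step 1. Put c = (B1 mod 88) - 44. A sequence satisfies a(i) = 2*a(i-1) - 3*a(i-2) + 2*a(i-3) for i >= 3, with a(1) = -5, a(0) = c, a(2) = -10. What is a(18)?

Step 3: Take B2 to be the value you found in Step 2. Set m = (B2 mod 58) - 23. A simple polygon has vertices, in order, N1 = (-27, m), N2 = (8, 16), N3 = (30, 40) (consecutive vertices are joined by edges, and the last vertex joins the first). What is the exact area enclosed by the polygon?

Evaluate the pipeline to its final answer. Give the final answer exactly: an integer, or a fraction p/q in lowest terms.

Step 1: 5*(-13)^2 + 6*(-13)^1 + 2 = (845) + (-78) + (2) = 769; answer 769
Step 2: B1 = 769; c = 21; a(3) = 2*(-10) - 3*(-5) + 2*(21) = 37; iterating: a(3)=37, a(4)=94, a(5)=57, a(6)=-94, a(7)=-171, a(8)=54, a(9)=433, a(10)=362, a(11)=-467, a(12)=-1154, a(13)=-183, a(14)=2162, a(15)=2565, a(16)=-1722, a(17)=-6815, a(18)=-3334; answer -3334
Step 3: B2 = -3334; m = 7; cross terms: (-27*16 - 8*7)=-488, (8*40 - 30*16)=-160, (30*7 - -27*40)=1290; twice the area = |642| = 642; area = 321; answer 321

321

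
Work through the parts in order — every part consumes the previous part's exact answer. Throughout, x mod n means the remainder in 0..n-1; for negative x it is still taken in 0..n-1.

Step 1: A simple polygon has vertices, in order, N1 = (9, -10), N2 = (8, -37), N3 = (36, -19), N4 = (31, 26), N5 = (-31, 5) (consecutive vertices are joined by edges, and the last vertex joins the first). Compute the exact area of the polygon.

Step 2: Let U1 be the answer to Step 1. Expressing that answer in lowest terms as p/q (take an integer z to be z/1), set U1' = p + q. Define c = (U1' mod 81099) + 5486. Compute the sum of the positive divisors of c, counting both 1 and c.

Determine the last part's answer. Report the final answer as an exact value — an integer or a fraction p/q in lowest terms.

Step 1: cross terms: (9*-37 - 8*-10)=-253, (8*-19 - 36*-37)=1180, (36*26 - 31*-19)=1525, (31*5 - -31*26)=961, (-31*-10 - 9*5)=265; twice the area = |3678| = 3678; area = 1839; answer 1839
Step 2: U1 = 1839; threaded value p + q = 1840; c = 7326; 7326 = 2 * 3^2 * 11 * 37; sigma = (1 + 2) * (1 + 3 + 9) * (1 + 11) * (1 + 37) = 3 * 13 * 12 * 38 = 17784; answer 17784

17784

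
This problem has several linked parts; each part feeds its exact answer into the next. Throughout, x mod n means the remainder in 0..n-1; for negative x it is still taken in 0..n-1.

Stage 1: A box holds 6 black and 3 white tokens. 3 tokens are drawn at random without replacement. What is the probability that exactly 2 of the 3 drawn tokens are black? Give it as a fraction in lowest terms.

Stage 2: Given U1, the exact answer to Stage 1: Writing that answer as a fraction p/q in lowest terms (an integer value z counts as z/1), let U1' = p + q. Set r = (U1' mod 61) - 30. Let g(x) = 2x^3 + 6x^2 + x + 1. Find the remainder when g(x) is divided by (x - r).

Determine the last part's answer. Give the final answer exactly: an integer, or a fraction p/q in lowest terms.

5422

Stage 1: total draws C(9,3) = 84; favorable C(6,2)*C(3,1) = 45; P = 15/28; answer 15/28
Stage 2: U1 = 15/28; threaded value p + q = 43; r = 13; remainder = value at the root: 2*(13)^3 + 6*(13)^2 + 1*(13)^1 + 1 = (4394) + (1014) + (13) + (1) = 5422; answer 5422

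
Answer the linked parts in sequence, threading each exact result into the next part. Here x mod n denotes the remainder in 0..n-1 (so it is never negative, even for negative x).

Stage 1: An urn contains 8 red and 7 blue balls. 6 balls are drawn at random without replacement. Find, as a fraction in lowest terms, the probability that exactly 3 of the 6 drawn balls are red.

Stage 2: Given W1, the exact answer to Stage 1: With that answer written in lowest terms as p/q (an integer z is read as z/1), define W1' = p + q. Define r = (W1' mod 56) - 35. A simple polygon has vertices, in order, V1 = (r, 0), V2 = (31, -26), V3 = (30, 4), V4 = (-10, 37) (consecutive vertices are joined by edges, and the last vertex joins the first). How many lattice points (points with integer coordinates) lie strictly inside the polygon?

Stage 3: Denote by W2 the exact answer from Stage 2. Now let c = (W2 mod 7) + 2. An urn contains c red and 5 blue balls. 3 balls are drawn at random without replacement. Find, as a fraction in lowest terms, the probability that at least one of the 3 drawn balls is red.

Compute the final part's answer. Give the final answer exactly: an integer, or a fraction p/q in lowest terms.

Stage 1: total draws C(15,6) = 5005; favorable C(8,3)*C(7,3) = 1960; P = 56/143; answer 56/143
Stage 2: W1 = 56/143; threaded value p + q = 199; r = -4; cross terms: (-4*-26 - 31*0)=104, (31*4 - 30*-26)=904, (30*37 - -10*4)=1150, (-10*0 - -4*37)=148; twice the area = |2306| = 2306; area = 1153; boundary points = 1 + 1 + 1 + 1 = 4; strictly interior points = area - boundary/2 + 1 = 1152; answer 1152
Stage 3: W2 = 1152; c = 6; total draws C(11,3) = 165; complement C(5,3) = 10; favorable 165 - 10 = 155; P = 31/33; answer 31/33

31/33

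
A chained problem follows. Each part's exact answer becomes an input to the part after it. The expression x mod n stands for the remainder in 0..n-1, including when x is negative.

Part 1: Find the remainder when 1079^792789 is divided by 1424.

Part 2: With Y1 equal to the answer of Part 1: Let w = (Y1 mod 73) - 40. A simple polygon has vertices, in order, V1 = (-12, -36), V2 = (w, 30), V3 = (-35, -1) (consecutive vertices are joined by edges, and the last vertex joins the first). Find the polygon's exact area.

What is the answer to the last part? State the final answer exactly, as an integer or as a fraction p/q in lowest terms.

Part 1: squarings mod 1424: 1079^1=1079, 1079^2=833, 1079^4=401, 1079^8=1313, 1079^16=929, 1079^32=97, 1079^64=865, 1079^128=625, 1079^256=449, 1079^512=817, 1079^1024=1057, 1079^2048=833, 1079^4096=401, 1079^8192=1313, 1079^16384=929, 1079^32768=97, 1079^65536=865, 1079^131072=625, 1079^262144=449, 1079^524288=817; 1079^792789 = 1079^1 * 1079^4 * 1079^16 * 1079^64 * 1079^128 * 1079^2048 * 1079^4096 * 1079^262144 * 1079^524288 = 823 (mod 1424); answer 823
Part 2: Y1 = 823; w = -20; cross terms: (-12*30 - -20*-36)=-1080, (-20*-1 - -35*30)=1070, (-35*-36 - -12*-1)=1248; twice the area = |1238| = 1238; area = 619; answer 619

619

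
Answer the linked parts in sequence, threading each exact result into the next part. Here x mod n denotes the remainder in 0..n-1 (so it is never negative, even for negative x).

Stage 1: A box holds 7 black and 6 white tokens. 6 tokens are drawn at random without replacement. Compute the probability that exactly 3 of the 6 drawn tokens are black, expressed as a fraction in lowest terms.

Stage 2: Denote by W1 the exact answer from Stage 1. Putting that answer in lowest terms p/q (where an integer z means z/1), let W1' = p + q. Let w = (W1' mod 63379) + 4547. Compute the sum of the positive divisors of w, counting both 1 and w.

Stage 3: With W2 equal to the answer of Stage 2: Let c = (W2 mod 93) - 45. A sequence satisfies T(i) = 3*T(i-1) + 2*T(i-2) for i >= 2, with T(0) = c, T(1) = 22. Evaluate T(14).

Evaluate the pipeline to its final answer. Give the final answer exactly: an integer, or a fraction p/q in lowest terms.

605775144

Stage 1: total draws C(13,6) = 1716; favorable C(7,3)*C(6,3) = 700; P = 175/429; answer 175/429
Stage 2: W1 = 175/429; threaded value p + q = 604; w = 5151; 5151 = 3 * 17 * 101; sigma = (1 + 3) * (1 + 17) * (1 + 101) = 4 * 18 * 102 = 7344; answer 7344
Stage 3: W2 = 7344; c = 45; T(2) = 3*(22) + 2*(45) = 156; iterating: T(2)=156, T(3)=512, T(4)=1848, T(5)=6568, T(6)=23400, T(7)=83336, T(8)=296808, T(9)=1057096, T(10)=3764904, T(11)=13408904, T(12)=47756520, T(13)=170087368, T(14)=605775144; answer 605775144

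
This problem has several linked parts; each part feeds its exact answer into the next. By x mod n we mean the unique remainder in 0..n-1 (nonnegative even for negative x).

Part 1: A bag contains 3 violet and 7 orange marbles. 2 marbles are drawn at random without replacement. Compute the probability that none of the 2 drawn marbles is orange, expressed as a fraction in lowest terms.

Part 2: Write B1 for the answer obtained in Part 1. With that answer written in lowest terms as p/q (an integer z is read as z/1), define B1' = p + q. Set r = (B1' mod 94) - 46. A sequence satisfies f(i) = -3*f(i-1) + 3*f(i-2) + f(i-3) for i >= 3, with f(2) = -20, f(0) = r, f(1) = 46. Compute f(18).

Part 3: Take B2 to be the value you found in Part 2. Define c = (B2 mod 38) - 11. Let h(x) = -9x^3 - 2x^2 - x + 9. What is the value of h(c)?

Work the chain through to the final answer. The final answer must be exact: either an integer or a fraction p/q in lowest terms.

Part 1: total draws C(10,2) = 45; favorable C(3,2) = 3; P = 1/15; answer 1/15
Part 2: B1 = 1/15; threaded value p + q = 16; r = -30; f(3) = -3*(-20) + 3*(46) + 1*(-30) = 168; iterating: f(3)=168, f(4)=-518, f(5)=2038, f(6)=-7500, f(7)=28096, f(8)=-104750, f(9)=391038, f(10)=-1459268, f(11)=5446168, f(12)=-20325270, f(13)=75855046, f(14)=-283094780, f(15)=1056524208, f(16)=-3943001918, f(17)=14715483598, f(18)=-54918932340; answer -54918932340
Part 3: B2 = -54918932340; c = 5; -9*(5)^3 - 2*(5)^2 - 1*(5)^1 + 9 = (-1125) + (-50) + (-5) + (9) = -1171; answer -1171

-1171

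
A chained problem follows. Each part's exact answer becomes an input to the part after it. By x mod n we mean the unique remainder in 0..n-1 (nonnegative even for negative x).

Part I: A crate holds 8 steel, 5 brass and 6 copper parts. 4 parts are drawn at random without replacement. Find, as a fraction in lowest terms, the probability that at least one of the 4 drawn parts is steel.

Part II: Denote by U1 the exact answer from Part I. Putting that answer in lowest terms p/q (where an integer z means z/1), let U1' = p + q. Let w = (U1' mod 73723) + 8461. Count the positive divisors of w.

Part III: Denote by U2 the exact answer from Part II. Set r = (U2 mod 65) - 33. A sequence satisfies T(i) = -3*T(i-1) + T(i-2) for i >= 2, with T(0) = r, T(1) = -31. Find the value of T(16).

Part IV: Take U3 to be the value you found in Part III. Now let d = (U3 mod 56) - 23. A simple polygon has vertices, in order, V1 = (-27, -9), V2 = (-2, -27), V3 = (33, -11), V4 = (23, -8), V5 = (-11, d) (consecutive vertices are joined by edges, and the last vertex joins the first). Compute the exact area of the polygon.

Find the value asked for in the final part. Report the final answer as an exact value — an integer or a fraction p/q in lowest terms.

Part I: total draws C(19,4) = 3876; complement C(11,4) = 330; favorable 3876 - 330 = 3546; P = 591/646; answer 591/646
Part II: U1 = 591/646; threaded value p + q = 1237; w = 9698; 9698 = 2 * 13 * 373; number of divisors = (1+1) * (1+1) * (1+1) = 8; answer 8
Part III: U2 = 8; r = -25; T(2) = -3*(-31) + 1*(-25) = 68; iterating: T(2)=68, T(3)=-235, T(4)=773, T(5)=-2554, T(6)=8435, T(7)=-27859, T(8)=92012, T(9)=-303895, T(10)=1003697, T(11)=-3314986, T(12)=10948655, T(13)=-36160951, T(14)=119431508, T(15)=-394455475, T(16)=1302797933; answer 1302797933
Part IV: U3 = 1302797933; d = 22; cross terms: (-27*-27 - -2*-9)=711, (-2*-11 - 33*-27)=913, (33*-8 - 23*-11)=-11, (23*22 - -11*-8)=418, (-11*-9 - -27*22)=693; twice the area = |2724| = 2724; area = 1362; answer 1362

1362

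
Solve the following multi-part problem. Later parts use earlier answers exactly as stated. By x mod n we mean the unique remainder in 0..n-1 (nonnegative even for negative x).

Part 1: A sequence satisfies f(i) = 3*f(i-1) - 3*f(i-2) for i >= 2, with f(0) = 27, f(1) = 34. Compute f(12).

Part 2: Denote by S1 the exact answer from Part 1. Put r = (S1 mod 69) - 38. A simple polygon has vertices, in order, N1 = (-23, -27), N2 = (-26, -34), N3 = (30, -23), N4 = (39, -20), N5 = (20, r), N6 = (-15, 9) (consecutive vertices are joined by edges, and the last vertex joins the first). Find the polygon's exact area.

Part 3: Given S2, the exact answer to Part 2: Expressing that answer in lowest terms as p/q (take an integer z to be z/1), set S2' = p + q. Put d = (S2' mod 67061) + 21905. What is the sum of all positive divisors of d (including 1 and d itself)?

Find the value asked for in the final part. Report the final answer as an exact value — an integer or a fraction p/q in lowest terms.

Part 1: f(2) = 3*(34) - 3*(27) = 21; iterating: f(2)=21, f(3)=-39, f(4)=-180, f(5)=-423, f(6)=-729, f(7)=-918, f(8)=-567, f(9)=1053, f(10)=4860, f(11)=11421, f(12)=19683; answer 19683
Part 2: S1 = 19683; r = -20; cross terms: (-23*-34 - -26*-27)=80, (-26*-23 - 30*-34)=1618, (30*-20 - 39*-23)=297, (39*-20 - 20*-20)=-380, (20*9 - -15*-20)=-120, (-15*-27 - -23*9)=612; twice the area = |2107| = 2107; area = 2107/2; answer 2107/2
Part 3: S2 = 2107/2; threaded value p + q = 2109; d = 24014; 24014 = 2 * 12007; sigma = (1 + 2) * (1 + 12007) = 3 * 12008 = 36024; answer 36024

36024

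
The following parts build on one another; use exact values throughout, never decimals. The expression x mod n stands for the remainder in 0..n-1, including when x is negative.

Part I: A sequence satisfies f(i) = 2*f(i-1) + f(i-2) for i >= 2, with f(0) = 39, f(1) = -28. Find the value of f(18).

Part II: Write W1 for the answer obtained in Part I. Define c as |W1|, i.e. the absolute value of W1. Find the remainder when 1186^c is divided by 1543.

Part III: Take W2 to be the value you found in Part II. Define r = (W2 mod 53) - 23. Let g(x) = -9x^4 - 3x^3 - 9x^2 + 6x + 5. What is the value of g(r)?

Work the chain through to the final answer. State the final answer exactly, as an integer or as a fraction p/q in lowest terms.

-930307

Part I: f(2) = 2*(-28) + 1*(39) = -17; iterating: f(2)=-17, f(3)=-62, f(4)=-141, f(5)=-344, f(6)=-829, f(7)=-2002, f(8)=-4833, f(9)=-11668, f(10)=-28169, f(11)=-68006, f(12)=-164181, f(13)=-396368, f(14)=-956917, f(15)=-2310202, f(16)=-5577321, f(17)=-13464844, f(18)=-32507009; answer -32507009
Part II: W1 = -32507009; c = 32507009; squarings mod 1543: 1186^1=1186, 1186^2=923, 1186^4=193, 1186^8=217, 1186^16=799, 1186^32=1142, 1186^64=329, 1186^128=231, 1186^256=899, 1186^512=1212, 1186^1024=8, 1186^2048=64, 1186^4096=1010, 1186^8192=177, 1186^16384=469, 1186^32768=855, 1186^65536=1186, 1186^131072=923, 1186^262144=193, 1186^524288=217, 1186^1048576=799, 1186^2097152=1142, 1186^4194304=329, 1186^8388608=231, 1186^16777216=899; 1186^32507009 = 1186^1 * 1186^128 * 1186^1024 * 1186^1048576 * 1186^2097152 * 1186^4194304 * 1186^8388608 * 1186^16777216 = 853 (mod 1543); answer 853
Part III: W2 = 853; r = -18; -9*(-18)^4 - 3*(-18)^3 - 9*(-18)^2 + 6*(-18)^1 + 5 = (-944784) + (17496) + (-2916) + (-108) + (5) = -930307; answer -930307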